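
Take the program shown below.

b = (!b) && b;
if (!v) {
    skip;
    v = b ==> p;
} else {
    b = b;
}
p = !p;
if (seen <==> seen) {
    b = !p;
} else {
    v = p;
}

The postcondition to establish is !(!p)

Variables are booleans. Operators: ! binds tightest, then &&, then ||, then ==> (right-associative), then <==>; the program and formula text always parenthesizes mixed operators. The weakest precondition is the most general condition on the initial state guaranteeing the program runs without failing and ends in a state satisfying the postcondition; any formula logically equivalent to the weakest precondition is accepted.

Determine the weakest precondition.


Working backward. After the program, the postcondition !(!p) must hold; in canonical form it is p.
Then branch requires p; else branch requires p.
Before the if: p
Before p := !p: !p
Then branch requires !p; else branch requires !p.
Before the if: ((!v) ==> (!p)) && (v ==> (!p))
Before b := (!b) && b: ((!v) ==> (!p)) && (v ==> (!p))
Answer: WP = ((!v) ==> (!p)) && (v ==> (!p))


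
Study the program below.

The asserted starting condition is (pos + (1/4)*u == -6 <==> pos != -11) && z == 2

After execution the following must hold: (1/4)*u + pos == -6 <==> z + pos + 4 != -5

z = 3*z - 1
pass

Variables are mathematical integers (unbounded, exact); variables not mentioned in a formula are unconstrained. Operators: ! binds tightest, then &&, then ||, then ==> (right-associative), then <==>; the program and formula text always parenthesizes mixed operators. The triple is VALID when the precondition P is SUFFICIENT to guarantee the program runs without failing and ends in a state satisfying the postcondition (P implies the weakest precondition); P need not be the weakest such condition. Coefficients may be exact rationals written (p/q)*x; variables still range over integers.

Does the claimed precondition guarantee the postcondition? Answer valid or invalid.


Working backward. After the program, the postcondition (1/4)*u + pos == -6 <==> z + pos + 4 != -5 must hold; in canonical form it is pos + (1/4)*u == -6 <==> pos + z != -9.
Before skip: pos + (1/4)*u == -6 <==> pos + z != -9
Before z := 3*z - 1: pos + (1/4)*u == -6 <==> pos + 3*z != -8
The weakest precondition is pos + (1/4)*u == -6 <==> pos + 3*z != -8.
Check whether (pos + (1/4)*u == -6 <==> pos != -11) && z == 2 implies it.
Countermodel: at the initial state pos = -14, u = 32, z = 2, the precondition holds but the weakest precondition fails.
Answer: invalid


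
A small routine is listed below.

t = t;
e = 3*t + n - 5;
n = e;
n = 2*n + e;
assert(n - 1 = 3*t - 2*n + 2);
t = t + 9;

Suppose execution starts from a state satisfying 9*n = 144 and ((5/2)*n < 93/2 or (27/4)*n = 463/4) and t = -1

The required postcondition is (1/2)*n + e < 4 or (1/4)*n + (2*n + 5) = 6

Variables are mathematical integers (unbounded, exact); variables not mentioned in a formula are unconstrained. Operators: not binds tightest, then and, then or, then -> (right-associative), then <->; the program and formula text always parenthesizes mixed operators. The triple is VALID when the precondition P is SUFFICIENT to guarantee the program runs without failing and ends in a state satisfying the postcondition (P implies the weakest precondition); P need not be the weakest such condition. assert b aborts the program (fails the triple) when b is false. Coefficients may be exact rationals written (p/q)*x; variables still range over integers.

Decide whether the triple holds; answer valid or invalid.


Working backward. After the program, the postcondition (1/2)*n + e < 4 or (1/4)*n + (2*n + 5) = 6 must hold; in canonical form it is e + (1/2)*n < 4 or (9/4)*n = 1.
Before t := t + 9: e + (1/2)*n < 4 or (9/4)*n = 1
Before assert n - 1 = 3*t - 2*n + 2: 3*n = 3*t + 3 and (e + (1/2)*n < 4 or (9/4)*n = 1)
Before n := 2*n + e: 3*e + 6*n = 3*t + 3 and ((3/2)*e + n < 4 or (9/4)*e + (9/2)*n = 1)
Before n := e: 9*e = 3*t + 3 and ((5/2)*e < 4 or (27/4)*e = 1)
Before e := 3*t + n - 5: 9*n + 24*t = 48 and ((5/2)*n + (15/2)*t < 33/2 or (27/4)*n + (81/4)*t = 139/4)
Before t := t: 9*n + 24*t = 48 and ((5/2)*n + (15/2)*t < 33/2 or (27/4)*n + (81/4)*t = 139/4)
The weakest precondition is 9*n + 24*t = 48 and ((5/2)*n + (15/2)*t < 33/2 or (27/4)*n + (81/4)*t = 139/4).
Check whether 9*n = 144 and ((5/2)*n < 93/2 or (27/4)*n = 463/4) and t = -1 implies it.
Countermodel: at the initial state n = 16, t = -1, the precondition holds but the weakest precondition fails.
Answer: invalid


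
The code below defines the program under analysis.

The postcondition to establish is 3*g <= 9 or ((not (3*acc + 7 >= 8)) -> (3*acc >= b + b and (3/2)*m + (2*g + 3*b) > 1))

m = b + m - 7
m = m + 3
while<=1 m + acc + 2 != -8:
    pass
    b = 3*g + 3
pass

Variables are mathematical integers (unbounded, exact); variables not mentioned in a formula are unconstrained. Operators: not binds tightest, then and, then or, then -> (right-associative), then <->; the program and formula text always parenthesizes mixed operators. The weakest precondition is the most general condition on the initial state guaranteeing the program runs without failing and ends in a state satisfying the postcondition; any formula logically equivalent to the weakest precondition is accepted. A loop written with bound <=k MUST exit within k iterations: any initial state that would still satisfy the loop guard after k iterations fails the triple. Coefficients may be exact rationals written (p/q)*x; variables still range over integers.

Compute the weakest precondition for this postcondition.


Working backward. After the program, the postcondition 3*g <= 9 or ((not (3*acc + 7 >= 8)) -> (3*acc >= b + b and (3/2)*m + (2*g + 3*b) > 1)) must hold; in canonical form it is 3*g <= 9 or ((not (3*acc >= 1)) -> (3*acc >= 2*b and 3*b + 2*g + (3/2)*m > 1)).
Before skip: 3*g <= 9 or ((not (3*acc >= 1)) -> (3*acc >= 2*b and 3*b + 2*g + (3/2)*m > 1))
Before the loop (bound <=1), unroll the exhaustion recursion (WP_0 = exit-now case; WP_j = one more guarded iteration, up to j = 1):
  WP_0: (not (acc + m != -10)) and (3*g <= 9 or ((not (3*acc >= 1)) -> (3*acc >= 2*b and 3*b + 2*g + (3/2)*m > 1)))
  WP_1: (acc + m != -10 -> ((not (acc + m != -10)) and (3*g <= 9 or ((not (3*acc >= 1)) -> (3*acc >= 6*g + 6 and 11*g + (3/2)*m > -8))))) and ((not (acc + m != -10)) -> (3*g <= 9 or ((not (3*acc >= 1)) -> (3*acc >= 2*b and 3*b + 2*g + (3/2)*m > 1))))
So before the loop: (acc + m != -10 -> ((not (acc + m != -10)) and (3*g <= 9 or ((not (3*acc >= 1)) -> (3*acc >= 6*g + 6 and 11*g + (3/2)*m > -8))))) and ((not (acc + m != -10)) -> (3*g <= 9 or ((not (3*acc >= 1)) -> (3*acc >= 2*b and 3*b + 2*g + (3/2)*m > 1))))
Before m := m + 3: (acc + m != -13 -> ((not (acc + m != -13)) and (3*g <= 9 or ((not (3*acc >= 1)) -> (3*acc >= 6*g + 6 and 11*g + (3/2)*m > -25/2))))) and ((not (acc + m != -13)) -> (3*g <= 9 or ((not (3*acc >= 1)) -> (3*acc >= 2*b and 3*b + 2*g + (3/2)*m > -7/2))))
Before m := b + m - 7: (acc + b + m != -6 -> ((not (acc + b + m != -6)) and (3*g <= 9 or ((not (3*acc >= 1)) -> (3*acc >= 6*g + 6 and (3/2)*b + 11*g + (3/2)*m > -2))))) and ((not (acc + b + m != -6)) -> (3*g <= 9 or ((not (3*acc >= 1)) -> (3*acc >= 2*b and (9/2)*b + 2*g + (3/2)*m > 7))))
Answer: WP = (acc + b + m != -6 -> ((not (acc + b + m != -6)) and (3*g <= 9 or ((not (3*acc >= 1)) -> (3*acc >= 6*g + 6 and (3/2)*b + 11*g + (3/2)*m > -2))))) and ((not (acc + b + m != -6)) -> (3*g <= 9 or ((not (3*acc >= 1)) -> (3*acc >= 2*b and (9/2)*b + 2*g + (3/2)*m > 7))))


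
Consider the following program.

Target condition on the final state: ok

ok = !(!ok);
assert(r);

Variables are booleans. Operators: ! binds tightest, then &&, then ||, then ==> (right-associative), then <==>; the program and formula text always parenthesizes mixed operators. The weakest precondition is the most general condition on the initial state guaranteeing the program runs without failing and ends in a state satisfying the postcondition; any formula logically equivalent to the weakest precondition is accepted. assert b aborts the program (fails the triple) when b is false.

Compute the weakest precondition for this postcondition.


Working backward. After the program, ok must hold.
Before assert r: r && ok
Before ok := !(!ok): r && ok
Answer: WP = r && ok


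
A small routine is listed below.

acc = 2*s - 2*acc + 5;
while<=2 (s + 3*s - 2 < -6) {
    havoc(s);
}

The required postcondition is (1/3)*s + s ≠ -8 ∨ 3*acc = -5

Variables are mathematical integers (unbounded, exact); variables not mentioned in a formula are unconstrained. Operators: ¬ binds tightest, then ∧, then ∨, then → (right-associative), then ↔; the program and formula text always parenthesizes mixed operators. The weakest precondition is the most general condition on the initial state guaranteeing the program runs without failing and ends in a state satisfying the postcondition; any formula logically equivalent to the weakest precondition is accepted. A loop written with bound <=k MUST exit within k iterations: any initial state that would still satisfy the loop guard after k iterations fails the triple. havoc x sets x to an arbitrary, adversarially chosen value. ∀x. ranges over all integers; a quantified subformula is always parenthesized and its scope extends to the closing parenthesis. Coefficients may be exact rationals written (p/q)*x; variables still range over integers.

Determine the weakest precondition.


Working backward. After the program, the postcondition (1/3)*s + s ≠ -8 ∨ 3*acc = -5 must hold; in canonical form it is (4/3)*s ≠ -8 ∨ 3*acc = -5.
Before the loop (bound <=2), unroll the exhaustion recursion (WP_0 = exit-now case; WP_j = one more guarded iteration, up to j = 2):
  WP_0: (¬(4*s < -4)) ∧ ((4/3)*s ≠ -8 ∨ 3*acc = -5)
  WP_1: (4*s < -4 → (∀s_1. ((¬(4*s_1 < -4)) ∧ ((4/3)*s_1 ≠ -8 ∨ 3*acc = -5)))) ∧ ((¬(4*s < -4)) → ((4/3)*s ≠ -8 ∨ 3*acc = -5))
  WP_2: (4*s < -4 → (∀s_2. ((4*s_2 < -4 → (∀s_1. ((¬(4*s_1 < -4)) ∧ ((4/3)*s_1 ≠ -8 ∨ 3*acc = -5)))) ∧ ((¬(4*s_2 < -4)) → ((4/3)*s_2 ≠ -8 ∨ 3*acc = -5))))) ∧ ((¬(4*s < -4)) → ((4/3)*s ≠ -8 ∨ 3*acc = -5))
So before the loop: (4*s < -4 → (∀s_2. ((4*s_2 < -4 → (∀s_1. ((¬(4*s_1 < -4)) ∧ ((4/3)*s_1 ≠ -8 ∨ 3*acc = -5)))) ∧ ((¬(4*s_2 < -4)) → ((4/3)*s_2 ≠ -8 ∨ 3*acc = -5))))) ∧ ((¬(4*s < -4)) → ((4/3)*s ≠ -8 ∨ 3*acc = -5))
Before acc := 2*s - 2*acc + 5: (4*s < -4 → (∀s_2. ((4*s_2 < -4 → (∀s_1. ((¬(4*s_1 < -4)) ∧ ((4/3)*s_1 ≠ -8 ∨ 6*s = 6*acc - 20)))) ∧ ((¬(4*s_2 < -4)) → ((4/3)*s_2 ≠ -8 ∨ 6*s = 6*acc - 20))))) ∧ ((¬(4*s < -4)) → ((4/3)*s ≠ -8 ∨ 6*s = 6*acc - 20))
Answer: WP = (4*s < -4 → (∀s_2. ((4*s_2 < -4 → (∀s_1. ((¬(4*s_1 < -4)) ∧ ((4/3)*s_1 ≠ -8 ∨ 6*s = 6*acc - 20)))) ∧ ((¬(4*s_2 < -4)) → ((4/3)*s_2 ≠ -8 ∨ 6*s = 6*acc - 20))))) ∧ ((¬(4*s < -4)) → ((4/3)*s ≠ -8 ∨ 6*s = 6*acc - 20))


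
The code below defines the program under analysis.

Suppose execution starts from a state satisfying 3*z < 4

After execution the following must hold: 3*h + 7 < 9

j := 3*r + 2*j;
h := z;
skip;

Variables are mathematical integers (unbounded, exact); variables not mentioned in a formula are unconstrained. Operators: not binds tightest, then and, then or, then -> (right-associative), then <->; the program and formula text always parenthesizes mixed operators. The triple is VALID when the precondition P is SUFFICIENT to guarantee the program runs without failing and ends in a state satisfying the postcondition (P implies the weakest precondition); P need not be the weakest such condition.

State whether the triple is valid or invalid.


Working backward. After the program, the postcondition 3*h + 7 < 9 must hold; in canonical form it is 3*h < 2.
Before skip: 3*h < 2
Before h := z: 3*z < 2
Before j := 3*r + 2*j: 3*z < 2
The weakest precondition is 3*z < 2.
Check whether 3*z < 4 implies it.
Countermodel: at the initial state z = 1, the precondition holds but the weakest precondition fails.
Answer: invalid


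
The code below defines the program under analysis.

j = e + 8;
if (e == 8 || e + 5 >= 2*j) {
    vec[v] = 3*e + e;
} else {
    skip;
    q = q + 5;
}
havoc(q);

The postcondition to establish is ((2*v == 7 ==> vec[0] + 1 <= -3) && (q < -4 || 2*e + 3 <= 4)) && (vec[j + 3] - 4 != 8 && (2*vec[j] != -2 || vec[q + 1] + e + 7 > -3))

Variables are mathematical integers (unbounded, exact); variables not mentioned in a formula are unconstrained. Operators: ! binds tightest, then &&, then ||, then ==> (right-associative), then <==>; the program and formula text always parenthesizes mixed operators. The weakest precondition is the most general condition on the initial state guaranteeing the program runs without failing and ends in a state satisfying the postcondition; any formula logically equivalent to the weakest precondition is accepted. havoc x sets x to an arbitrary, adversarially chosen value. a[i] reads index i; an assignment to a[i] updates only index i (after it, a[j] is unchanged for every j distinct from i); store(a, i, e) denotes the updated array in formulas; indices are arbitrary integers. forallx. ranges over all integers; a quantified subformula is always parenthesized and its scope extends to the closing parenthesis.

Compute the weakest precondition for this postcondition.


Working backward. After the program, the postcondition ((2*v == 7 ==> vec[0] + 1 <= -3) && (q < -4 || 2*e + 3 <= 4)) && (vec[j + 3] - 4 != 8 && (2*vec[j] != -2 || vec[q + 1] + e + 7 > -3)) must hold; in canonical form it is (2*v == 7 ==> vec[0] <= -4) && (q < -4 || 2*e <= 1) && vec[j + 3] != 12 && (2*vec[j] != -2 || vec[q + 1] + e > -10).
Before havoc q: forall q_1. ((2*v == 7 ==> vec[0] <= -4) && (q_1 < -4 || 2*e <= 1) && vec[j + 3] != 12 && (2*vec[j] != -2 || vec[q_1 + 1] + e > -10))
Then branch requires forall q_1. ((2*v == 7 ==> store(vec, v, 4*e)[0] <= -4) && (q_1 < -4 || 2*e <= 1) && store(vec, v, 4*e)[j + 3] != 12 && (2*store(vec, v, 4*e)[j] != -2 || store(vec, v, 4*e)[q_1 + 1] + e > -10)); else branch requires forall q_1. ((2*v == 7 ==> vec[0] <= -4) && (q_1 < -4 || 2*e <= 1) && vec[j + 3] != 12 && (2*vec[j] != -2 || vec[q_1 + 1] + e > -10)).
Before the if: ((e == 8 || e >= 2*j - 5) ==> (forall q_1. ((2*v == 7 ==> store(vec, v, 4*e)[0] <= -4) && (q_1 < -4 || 2*e <= 1) && store(vec, v, 4*e)[j + 3] != 12 && (2*store(vec, v, 4*e)[j] != -2 || store(vec, v, 4*e)[q_1 + 1] + e > -10)))) && ((!(e == 8 || e >= 2*j - 5)) ==> (forall q_1. ((2*v == 7 ==> vec[0] <= -4) && (q_1 < -4 || 2*e <= 1) && vec[j + 3] != 12 && (2*vec[j] != -2 || vec[q_1 + 1] + e > -10))))
Before j := e + 8: ((e == 8 || e <= -11) ==> (forall q_1. ((2*v == 7 ==> store(vec, v, 4*e)[0] <= -4) && (q_1 < -4 || 2*e <= 1) && store(vec, v, 4*e)[e + 11] != 12 && (2*store(vec, v, 4*e)[e + 8] != -2 || store(vec, v, 4*e)[q_1 + 1] + e > -10)))) && ((!(e == 8 || e <= -11)) ==> (forall q_1. ((2*v == 7 ==> vec[0] <= -4) && (q_1 < -4 || 2*e <= 1) && vec[e + 11] != 12 && (2*vec[e + 8] != -2 || vec[q_1 + 1] + e > -10))))
Answer: WP = ((e == 8 || e <= -11) ==> (forall q_1. ((2*v == 7 ==> store(vec, v, 4*e)[0] <= -4) && (q_1 < -4 || 2*e <= 1) && store(vec, v, 4*e)[e + 11] != 12 && (2*store(vec, v, 4*e)[e + 8] != -2 || store(vec, v, 4*e)[q_1 + 1] + e > -10)))) && ((!(e == 8 || e <= -11)) ==> (forall q_1. ((2*v == 7 ==> vec[0] <= -4) && (q_1 < -4 || 2*e <= 1) && vec[e + 11] != 12 && (2*vec[e + 8] != -2 || vec[q_1 + 1] + e > -10))))


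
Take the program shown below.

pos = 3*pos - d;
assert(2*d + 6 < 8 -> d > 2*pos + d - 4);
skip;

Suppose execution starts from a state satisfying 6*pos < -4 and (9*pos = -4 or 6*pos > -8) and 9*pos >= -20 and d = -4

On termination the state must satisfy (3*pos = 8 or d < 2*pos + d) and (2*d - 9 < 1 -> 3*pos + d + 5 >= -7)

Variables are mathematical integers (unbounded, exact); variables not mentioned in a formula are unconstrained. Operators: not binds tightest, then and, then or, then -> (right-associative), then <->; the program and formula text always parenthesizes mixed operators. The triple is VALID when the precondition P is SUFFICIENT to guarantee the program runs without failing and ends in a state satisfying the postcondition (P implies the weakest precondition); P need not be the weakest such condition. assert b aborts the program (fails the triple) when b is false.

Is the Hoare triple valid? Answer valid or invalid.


Working backward. After the program, the postcondition (3*pos = 8 or d < 2*pos + d) and (2*d - 9 < 1 -> 3*pos + d + 5 >= -7) must hold; in canonical form it is (3*pos = 8 or 2*pos > 0) and (2*d < 10 -> d + 3*pos >= -12).
Before skip: (3*pos = 8 or 2*pos > 0) and (2*d < 10 -> d + 3*pos >= -12)
Before assert 2*d + 6 < 8 -> d > 2*pos + d - 4: (2*d < 2 -> 2*pos < 4) and (3*pos = 8 or 2*pos > 0) and (2*d < 10 -> d + 3*pos >= -12)
Before pos := 3*pos - d: (2*d < 2 -> 6*pos < 2*d + 4) and (9*pos = 3*d + 8 or 6*pos > 2*d) and (2*d < 10 -> 9*pos >= 2*d - 12)
The weakest precondition is (2*d < 2 -> 6*pos < 2*d + 4) and (9*pos = 3*d + 8 or 6*pos > 2*d) and (2*d < 10 -> 9*pos >= 2*d - 12).
Check whether 6*pos < -4 and (9*pos = -4 or 6*pos > -8) and 9*pos >= -20 and d = -4 implies it.
Every state satisfying the precondition satisfies the weakest precondition: the implication holds.
Answer: valid


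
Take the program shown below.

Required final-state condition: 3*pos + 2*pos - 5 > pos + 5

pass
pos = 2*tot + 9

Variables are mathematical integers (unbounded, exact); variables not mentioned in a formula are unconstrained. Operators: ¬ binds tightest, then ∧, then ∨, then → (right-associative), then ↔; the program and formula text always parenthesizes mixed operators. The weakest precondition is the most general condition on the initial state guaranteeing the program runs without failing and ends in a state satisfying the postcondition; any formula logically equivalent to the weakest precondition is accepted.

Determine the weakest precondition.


Working backward. After the program, the postcondition 3*pos + 2*pos - 5 > pos + 5 must hold; in canonical form it is 4*pos > 10.
Before pos := 2*tot + 9: 8*tot > -26
Before skip: 8*tot > -26
Answer: WP = 8*tot > -26


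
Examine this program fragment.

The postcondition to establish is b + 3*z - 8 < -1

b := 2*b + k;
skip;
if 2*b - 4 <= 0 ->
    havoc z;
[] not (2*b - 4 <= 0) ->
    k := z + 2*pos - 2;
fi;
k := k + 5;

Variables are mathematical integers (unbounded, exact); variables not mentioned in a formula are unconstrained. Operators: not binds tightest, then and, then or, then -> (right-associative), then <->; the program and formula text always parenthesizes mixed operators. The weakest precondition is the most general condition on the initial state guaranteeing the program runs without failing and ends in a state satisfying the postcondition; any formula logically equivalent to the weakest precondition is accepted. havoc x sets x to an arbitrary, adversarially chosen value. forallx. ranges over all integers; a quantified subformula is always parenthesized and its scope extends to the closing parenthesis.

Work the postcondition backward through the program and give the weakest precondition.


Working backward. After the program, the postcondition b + 3*z - 8 < -1 must hold; in canonical form it is b + 3*z < 7.
Before k := k + 5: b + 3*z < 7
Then branch requires forall z_1. b + 3*z_1 < 7; else branch requires b + 3*z < 7.
Before the if: (2*b <= 4 -> (forall z_1. b + 3*z_1 < 7)) and ((not (2*b <= 4)) -> b + 3*z < 7)
Before skip: (2*b <= 4 -> (forall z_1. b + 3*z_1 < 7)) and ((not (2*b <= 4)) -> b + 3*z < 7)
Before b := 2*b + k: (4*b + 2*k <= 4 -> (forall z_1. 2*b + k + 3*z_1 < 7)) and ((not (4*b + 2*k <= 4)) -> 2*b + k + 3*z < 7)
Answer: WP = (4*b + 2*k <= 4 -> (forall z_1. 2*b + k + 3*z_1 < 7)) and ((not (4*b + 2*k <= 4)) -> 2*b + k + 3*z < 7)


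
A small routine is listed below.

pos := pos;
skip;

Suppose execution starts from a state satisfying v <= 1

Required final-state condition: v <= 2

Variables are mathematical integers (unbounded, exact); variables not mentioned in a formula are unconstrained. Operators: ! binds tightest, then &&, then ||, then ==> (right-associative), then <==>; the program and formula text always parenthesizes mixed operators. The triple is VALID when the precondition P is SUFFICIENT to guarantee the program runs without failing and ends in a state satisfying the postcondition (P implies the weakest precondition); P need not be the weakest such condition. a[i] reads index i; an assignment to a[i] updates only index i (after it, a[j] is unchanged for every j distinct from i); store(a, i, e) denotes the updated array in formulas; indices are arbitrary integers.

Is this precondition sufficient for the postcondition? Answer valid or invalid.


Working backward. After the program, v <= 2 must hold.
Before skip: v <= 2
Before pos := pos: v <= 2
The weakest precondition is v <= 2.
Check whether v <= 1 implies it.
Every state satisfying the precondition satisfies the weakest precondition: the implication holds.
Answer: valid


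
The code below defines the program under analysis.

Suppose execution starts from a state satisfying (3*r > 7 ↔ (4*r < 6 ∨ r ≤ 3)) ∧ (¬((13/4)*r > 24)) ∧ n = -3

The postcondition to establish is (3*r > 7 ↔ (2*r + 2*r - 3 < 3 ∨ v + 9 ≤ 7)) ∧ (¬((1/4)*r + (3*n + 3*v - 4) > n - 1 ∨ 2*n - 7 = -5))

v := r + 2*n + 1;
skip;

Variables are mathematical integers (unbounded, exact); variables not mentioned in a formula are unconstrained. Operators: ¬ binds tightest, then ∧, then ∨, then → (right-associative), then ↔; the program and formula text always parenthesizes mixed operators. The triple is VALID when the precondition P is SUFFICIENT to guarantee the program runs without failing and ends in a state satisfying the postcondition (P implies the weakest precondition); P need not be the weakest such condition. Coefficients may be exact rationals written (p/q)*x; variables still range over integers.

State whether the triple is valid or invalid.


Working backward. After the program, the postcondition (3*r > 7 ↔ (2*r + 2*r - 3 < 3 ∨ v + 9 ≤ 7)) ∧ (¬((1/4)*r + (3*n + 3*v - 4) > n - 1 ∨ 2*n - 7 = -5)) must hold; in canonical form it is (3*r > 7 ↔ (4*r < 6 ∨ v ≤ -2)) ∧ (¬(2*n + (1/4)*r + 3*v > 3 ∨ 2*n = 2)).
Before skip: (3*r > 7 ↔ (4*r < 6 ∨ v ≤ -2)) ∧ (¬(2*n + (1/4)*r + 3*v > 3 ∨ 2*n = 2))
Before v := r + 2*n + 1: (3*r > 7 ↔ (4*r < 6 ∨ 2*n + r ≤ -3)) ∧ (¬(8*n + (13/4)*r > 0 ∨ 2*n = 2))
The weakest precondition is (3*r > 7 ↔ (4*r < 6 ∨ 2*n + r ≤ -3)) ∧ (¬(8*n + (13/4)*r > 0 ∨ 2*n = 2)).
Check whether (3*r > 7 ↔ (4*r < 6 ∨ r ≤ 3)) ∧ (¬((13/4)*r > 24)) ∧ n = -3 implies it.
Every state satisfying the precondition satisfies the weakest precondition: the implication holds.
Answer: valid


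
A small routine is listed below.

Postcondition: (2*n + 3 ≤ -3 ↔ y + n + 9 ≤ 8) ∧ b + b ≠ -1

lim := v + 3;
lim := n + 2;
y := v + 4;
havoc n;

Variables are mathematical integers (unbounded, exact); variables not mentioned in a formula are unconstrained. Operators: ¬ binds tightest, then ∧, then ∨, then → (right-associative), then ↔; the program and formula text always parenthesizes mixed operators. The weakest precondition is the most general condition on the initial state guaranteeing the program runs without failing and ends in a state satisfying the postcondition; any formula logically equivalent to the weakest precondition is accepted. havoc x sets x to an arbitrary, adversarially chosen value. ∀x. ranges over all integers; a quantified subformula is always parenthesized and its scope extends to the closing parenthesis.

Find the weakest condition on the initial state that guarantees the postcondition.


Working backward. After the program, the postcondition (2*n + 3 ≤ -3 ↔ y + n + 9 ≤ 8) ∧ b + b ≠ -1 must hold; in canonical form it is (2*n ≤ -6 ↔ n + y ≤ -1) ∧ 2*b ≠ -1.
Before havoc n: ∀n_1. ((2*n_1 ≤ -6 ↔ n_1 + y ≤ -1) ∧ 2*b ≠ -1)
Before y := v + 4: ∀n_1. ((2*n_1 ≤ -6 ↔ n_1 + v ≤ -5) ∧ 2*b ≠ -1)
Before lim := n + 2: ∀n_1. ((2*n_1 ≤ -6 ↔ n_1 + v ≤ -5) ∧ 2*b ≠ -1)
Before lim := v + 3: ∀n_1. ((2*n_1 ≤ -6 ↔ n_1 + v ≤ -5) ∧ 2*b ≠ -1)
Answer: WP = ∀n_1. ((2*n_1 ≤ -6 ↔ n_1 + v ≤ -5) ∧ 2*b ≠ -1)


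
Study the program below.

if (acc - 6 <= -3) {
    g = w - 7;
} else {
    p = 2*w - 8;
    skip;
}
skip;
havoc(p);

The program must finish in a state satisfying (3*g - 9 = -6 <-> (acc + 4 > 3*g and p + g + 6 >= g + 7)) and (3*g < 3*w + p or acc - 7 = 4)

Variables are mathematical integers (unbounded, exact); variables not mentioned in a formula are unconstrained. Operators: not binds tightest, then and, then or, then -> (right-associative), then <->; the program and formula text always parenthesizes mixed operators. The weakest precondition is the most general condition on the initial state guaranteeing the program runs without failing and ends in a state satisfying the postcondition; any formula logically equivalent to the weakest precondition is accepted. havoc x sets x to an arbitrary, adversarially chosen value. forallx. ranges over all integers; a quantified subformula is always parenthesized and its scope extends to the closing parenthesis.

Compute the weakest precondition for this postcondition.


Working backward. After the program, the postcondition (3*g - 9 = -6 <-> (acc + 4 > 3*g and p + g + 6 >= g + 7)) and (3*g < 3*w + p or acc - 7 = 4) must hold; in canonical form it is (3*g = 3 <-> (acc > 3*g - 4 and p >= 1)) and (3*g < p + 3*w or acc = 11).
Before havoc p: forall p_1. ((3*g = 3 <-> (acc > 3*g - 4 and p_1 >= 1)) and (3*g < p_1 + 3*w or acc = 11))
Before skip: forall p_1. ((3*g = 3 <-> (acc > 3*g - 4 and p_1 >= 1)) and (3*g < p_1 + 3*w or acc = 11))
Then branch requires forall p_1. ((3*w = 24 <-> (acc > 3*w - 25 and p_1 >= 1)) and (p_1 > -21 or acc = 11)); else branch requires forall p_1. ((3*g = 3 <-> (acc > 3*g - 4 and p_1 >= 1)) and (3*g < p_1 + 3*w or acc = 11)).
Before the if: (acc <= 3 -> (forall p_1. ((3*w = 24 <-> (acc > 3*w - 25 and p_1 >= 1)) and (p_1 > -21 or acc = 11)))) and ((not (acc <= 3)) -> (forall p_1. ((3*g = 3 <-> (acc > 3*g - 4 and p_1 >= 1)) and (3*g < p_1 + 3*w or acc = 11))))
Answer: WP = (acc <= 3 -> (forall p_1. ((3*w = 24 <-> (acc > 3*w - 25 and p_1 >= 1)) and (p_1 > -21 or acc = 11)))) and ((not (acc <= 3)) -> (forall p_1. ((3*g = 3 <-> (acc > 3*g - 4 and p_1 >= 1)) and (3*g < p_1 + 3*w or acc = 11))))


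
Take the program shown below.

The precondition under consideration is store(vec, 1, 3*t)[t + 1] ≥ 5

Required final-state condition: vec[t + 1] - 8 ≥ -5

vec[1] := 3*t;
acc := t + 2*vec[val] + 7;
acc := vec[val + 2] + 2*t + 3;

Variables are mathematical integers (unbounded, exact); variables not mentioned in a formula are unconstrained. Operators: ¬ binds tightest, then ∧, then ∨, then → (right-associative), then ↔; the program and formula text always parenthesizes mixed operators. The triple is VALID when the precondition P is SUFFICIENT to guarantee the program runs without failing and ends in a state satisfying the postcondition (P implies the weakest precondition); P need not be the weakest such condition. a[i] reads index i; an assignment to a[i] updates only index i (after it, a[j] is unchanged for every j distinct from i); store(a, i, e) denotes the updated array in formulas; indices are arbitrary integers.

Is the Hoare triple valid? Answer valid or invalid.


Working backward. After the program, the postcondition vec[t + 1] - 8 ≥ -5 must hold; in canonical form it is vec[t + 1] ≥ 3.
Before acc := vec[val + 2] + 2*t + 3: vec[t + 1] ≥ 3
Before acc := t + 2*vec[val] + 7: vec[t + 1] ≥ 3
Before vec[1] := 3*t: store(vec, 1, 3*t)[t + 1] ≥ 3
The weakest precondition is store(vec, 1, 3*t)[t + 1] ≥ 3.
Check whether store(vec, 1, 3*t)[t + 1] ≥ 5 implies it.
Every state satisfying the precondition satisfies the weakest precondition: the implication holds.
Answer: valid


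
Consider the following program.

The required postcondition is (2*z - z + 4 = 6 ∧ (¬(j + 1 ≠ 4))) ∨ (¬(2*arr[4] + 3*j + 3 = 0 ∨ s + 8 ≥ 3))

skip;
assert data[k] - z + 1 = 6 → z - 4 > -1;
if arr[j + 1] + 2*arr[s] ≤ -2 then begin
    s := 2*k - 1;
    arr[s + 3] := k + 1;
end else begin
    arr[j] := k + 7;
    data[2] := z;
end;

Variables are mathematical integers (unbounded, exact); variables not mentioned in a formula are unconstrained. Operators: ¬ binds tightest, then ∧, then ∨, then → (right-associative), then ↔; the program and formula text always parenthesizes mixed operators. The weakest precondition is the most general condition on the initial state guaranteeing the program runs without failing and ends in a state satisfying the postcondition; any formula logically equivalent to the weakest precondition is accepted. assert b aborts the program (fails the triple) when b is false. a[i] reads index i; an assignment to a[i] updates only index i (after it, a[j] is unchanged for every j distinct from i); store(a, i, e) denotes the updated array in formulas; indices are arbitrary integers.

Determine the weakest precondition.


Working backward. After the program, the postcondition (2*z - z + 4 = 6 ∧ (¬(j + 1 ≠ 4))) ∨ (¬(2*arr[4] + 3*j + 3 = 0 ∨ s + 8 ≥ 3)) must hold; in canonical form it is (z = 2 ∧ (¬(j ≠ 3))) ∨ (¬(2*arr[4] + 3*j = -3 ∨ s ≥ -5)).
Then branch requires (z = 2 ∧ (¬(j ≠ 3))) ∨ (¬(2*store(arr, 2*k + 2, k + 1)[4] + 3*j = -3 ∨ 2*k ≥ -4)); else branch requires (z = 2 ∧ (¬(j ≠ 3))) ∨ (¬(2*store(arr, j, k + 7)[4] + 3*j = -3 ∨ s ≥ -5)).
Before the if: (arr[j + 1] + 2*arr[s] ≤ -2 → ((z = 2 ∧ (¬(j ≠ 3))) ∨ (¬(2*store(arr, 2*k + 2, k + 1)[4] + 3*j = -3 ∨ 2*k ≥ -4)))) ∧ ((¬(arr[j + 1] + 2*arr[s] ≤ -2)) → ((z = 2 ∧ (¬(j ≠ 3))) ∨ (¬(2*store(arr, j, k + 7)[4] + 3*j = -3 ∨ s ≥ -5))))
Before assert data[k] - z + 1 = 6 → z - 4 > -1: (data[k] = z + 5 → z > 3) ∧ (arr[j + 1] + 2*arr[s] ≤ -2 → ((z = 2 ∧ (¬(j ≠ 3))) ∨ (¬(2*store(arr, 2*k + 2, k + 1)[4] + 3*j = -3 ∨ 2*k ≥ -4)))) ∧ ((¬(arr[j + 1] + 2*arr[s] ≤ -2)) → ((z = 2 ∧ (¬(j ≠ 3))) ∨ (¬(2*store(arr, j, k + 7)[4] + 3*j = -3 ∨ s ≥ -5))))
Before skip: (data[k] = z + 5 → z > 3) ∧ (arr[j + 1] + 2*arr[s] ≤ -2 → ((z = 2 ∧ (¬(j ≠ 3))) ∨ (¬(2*store(arr, 2*k + 2, k + 1)[4] + 3*j = -3 ∨ 2*k ≥ -4)))) ∧ ((¬(arr[j + 1] + 2*arr[s] ≤ -2)) → ((z = 2 ∧ (¬(j ≠ 3))) ∨ (¬(2*store(arr, j, k + 7)[4] + 3*j = -3 ∨ s ≥ -5))))
Answer: WP = (data[k] = z + 5 → z > 3) ∧ (arr[j + 1] + 2*arr[s] ≤ -2 → ((z = 2 ∧ (¬(j ≠ 3))) ∨ (¬(2*store(arr, 2*k + 2, k + 1)[4] + 3*j = -3 ∨ 2*k ≥ -4)))) ∧ ((¬(arr[j + 1] + 2*arr[s] ≤ -2)) → ((z = 2 ∧ (¬(j ≠ 3))) ∨ (¬(2*store(arr, j, k + 7)[4] + 3*j = -3 ∨ s ≥ -5))))


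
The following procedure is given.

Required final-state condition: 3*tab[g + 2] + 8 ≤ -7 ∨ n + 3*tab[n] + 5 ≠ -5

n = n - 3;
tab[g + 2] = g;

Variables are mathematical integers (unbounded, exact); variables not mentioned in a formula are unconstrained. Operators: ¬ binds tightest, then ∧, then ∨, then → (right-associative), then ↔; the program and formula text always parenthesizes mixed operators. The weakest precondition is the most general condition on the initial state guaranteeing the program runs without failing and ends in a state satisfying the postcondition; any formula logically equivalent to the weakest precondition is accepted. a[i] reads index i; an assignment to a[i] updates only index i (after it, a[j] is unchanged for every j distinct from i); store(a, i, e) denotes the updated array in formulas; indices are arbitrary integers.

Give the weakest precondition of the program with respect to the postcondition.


Working backward. After the program, the postcondition 3*tab[g + 2] + 8 ≤ -7 ∨ n + 3*tab[n] + 5 ≠ -5 must hold; in canonical form it is 3*tab[g + 2] ≤ -15 ∨ 3*tab[n] + n ≠ -10.
Before tab[g + 2] := g: 3*store(tab, g + 2, g)[g + 2] ≤ -15 ∨ 3*store(tab, g + 2, g)[n] + n ≠ -10
Before n := n - 3: 3*store(tab, g + 2, g)[g + 2] ≤ -15 ∨ 3*store(tab, g + 2, g)[n - 3] + n ≠ -7
Answer: WP = 3*store(tab, g + 2, g)[g + 2] ≤ -15 ∨ 3*store(tab, g + 2, g)[n - 3] + n ≠ -7


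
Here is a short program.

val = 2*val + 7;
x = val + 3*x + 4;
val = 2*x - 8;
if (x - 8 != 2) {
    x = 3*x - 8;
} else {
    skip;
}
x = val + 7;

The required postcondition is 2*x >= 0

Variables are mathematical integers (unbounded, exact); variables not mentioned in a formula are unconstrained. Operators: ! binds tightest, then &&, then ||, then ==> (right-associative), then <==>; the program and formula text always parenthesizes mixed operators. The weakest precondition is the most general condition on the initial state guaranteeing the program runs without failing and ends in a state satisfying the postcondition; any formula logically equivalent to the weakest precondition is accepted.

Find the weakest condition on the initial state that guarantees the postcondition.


Working backward. After the program, 2*x >= 0 must hold.
Before x := val + 7: 2*val >= -14
Then branch requires 2*val >= -14; else branch requires 2*val >= -14.
Before the if: (x != 10 ==> 2*val >= -14) && ((!(x != 10)) ==> 2*val >= -14)
Before val := 2*x - 8: (x != 10 ==> 4*x >= 2) && ((!(x != 10)) ==> 4*x >= 2)
Before x := val + 3*x + 4: (val + 3*x != 6 ==> 4*val + 12*x >= -14) && ((!(val + 3*x != 6)) ==> 4*val + 12*x >= -14)
Before val := 2*val + 7: (2*val + 3*x != -1 ==> 8*val + 12*x >= -42) && ((!(2*val + 3*x != -1)) ==> 8*val + 12*x >= -42)
Answer: WP = (2*val + 3*x != -1 ==> 8*val + 12*x >= -42) && ((!(2*val + 3*x != -1)) ==> 8*val + 12*x >= -42)


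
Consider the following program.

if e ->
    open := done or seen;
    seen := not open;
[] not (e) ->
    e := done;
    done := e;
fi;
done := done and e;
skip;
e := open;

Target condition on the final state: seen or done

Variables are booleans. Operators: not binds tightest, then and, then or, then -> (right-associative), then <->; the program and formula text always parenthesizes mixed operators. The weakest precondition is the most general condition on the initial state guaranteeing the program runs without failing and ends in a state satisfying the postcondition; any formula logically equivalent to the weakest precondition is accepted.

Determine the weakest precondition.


Working backward. After the program, seen or done must hold.
Before e := open: seen or done
Before skip: seen or done
Before done := done and e: seen or (done and e)
Then branch requires (not (done or seen)) or (done and e); else branch requires seen or done.
Before the if: (e -> ((not (done or seen)) or (done and e))) and ((not e) -> (seen or done))
Answer: WP = (e -> ((not (done or seen)) or (done and e))) and ((not e) -> (seen or done))


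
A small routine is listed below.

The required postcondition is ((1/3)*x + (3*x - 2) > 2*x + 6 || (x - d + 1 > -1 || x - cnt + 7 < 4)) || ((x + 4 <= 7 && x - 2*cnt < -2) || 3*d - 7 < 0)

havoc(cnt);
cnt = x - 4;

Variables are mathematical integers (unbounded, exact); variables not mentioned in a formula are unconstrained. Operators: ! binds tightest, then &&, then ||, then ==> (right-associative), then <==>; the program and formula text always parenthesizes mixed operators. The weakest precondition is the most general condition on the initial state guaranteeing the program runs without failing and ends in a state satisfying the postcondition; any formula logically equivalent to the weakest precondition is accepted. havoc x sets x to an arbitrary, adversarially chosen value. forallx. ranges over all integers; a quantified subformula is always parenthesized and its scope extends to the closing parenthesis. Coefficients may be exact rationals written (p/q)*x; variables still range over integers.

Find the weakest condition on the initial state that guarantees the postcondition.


Working backward. After the program, the postcondition ((1/3)*x + (3*x - 2) > 2*x + 6 || (x - d + 1 > -1 || x - cnt + 7 < 4)) || ((x + 4 <= 7 && x - 2*cnt < -2) || 3*d - 7 < 0) must hold; in canonical form it is (4/3)*x > 8 || x > d - 2 || x < cnt - 3 || (x <= 3 && x < 2*cnt - 2) || 3*d < 7.
Before cnt := x - 4: (4/3)*x > 8 || x > d - 2 || (x <= 3 && x > 10) || 3*d < 7
Before havoc cnt: (4/3)*x > 8 || x > d - 2 || (x <= 3 && x > 10) || 3*d < 7
Answer: WP = (4/3)*x > 8 || x > d - 2 || (x <= 3 && x > 10) || 3*d < 7


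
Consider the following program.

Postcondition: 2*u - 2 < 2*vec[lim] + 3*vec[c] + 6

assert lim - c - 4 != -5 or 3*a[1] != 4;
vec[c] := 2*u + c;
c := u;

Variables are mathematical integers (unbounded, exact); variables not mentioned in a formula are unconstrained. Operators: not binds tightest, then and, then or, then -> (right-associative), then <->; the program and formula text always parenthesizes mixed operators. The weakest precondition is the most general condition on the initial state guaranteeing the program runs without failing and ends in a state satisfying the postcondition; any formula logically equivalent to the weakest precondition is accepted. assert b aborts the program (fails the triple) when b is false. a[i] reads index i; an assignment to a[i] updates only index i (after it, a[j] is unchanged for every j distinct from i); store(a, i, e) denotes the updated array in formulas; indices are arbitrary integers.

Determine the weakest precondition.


Working backward. After the program, the postcondition 2*u - 2 < 2*vec[lim] + 3*vec[c] + 6 must hold; in canonical form it is 2*u < 3*vec[c] + 2*vec[lim] + 8.
Before c := u: 2*u < 2*vec[lim] + 3*vec[u] + 8
Before vec[c] := 2*u + c: 2*u < 2*store(vec, c, c + 2*u)[lim] + 3*store(vec, c, c + 2*u)[u] + 8
Before assert lim - c - 4 != -5 or 3*a[1] != 4: (lim != c - 1 or 3*a[1] != 4) and 2*u < 2*store(vec, c, c + 2*u)[lim] + 3*store(vec, c, c + 2*u)[u] + 8
Answer: WP = (lim != c - 1 or 3*a[1] != 4) and 2*u < 2*store(vec, c, c + 2*u)[lim] + 3*store(vec, c, c + 2*u)[u] + 8


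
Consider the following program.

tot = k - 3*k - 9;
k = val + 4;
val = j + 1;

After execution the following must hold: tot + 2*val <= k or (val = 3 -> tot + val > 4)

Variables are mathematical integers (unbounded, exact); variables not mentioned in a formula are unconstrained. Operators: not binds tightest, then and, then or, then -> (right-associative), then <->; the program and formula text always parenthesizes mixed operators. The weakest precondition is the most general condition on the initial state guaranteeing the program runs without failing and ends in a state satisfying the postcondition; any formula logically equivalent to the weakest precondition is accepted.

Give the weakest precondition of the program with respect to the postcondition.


Working backward. After the program, tot + 2*val <= k or (val = 3 -> tot + val > 4) must hold.
Before val := j + 1: 2*j + tot <= k - 2 or (j = 2 -> j + tot > 3)
Before k := val + 4: 2*j + tot <= val + 2 or (j = 2 -> j + tot > 3)
Before tot := k - 3*k - 9: 2*j <= 2*k + val + 11 or (j = 2 -> j > 2*k + 12)
Answer: WP = 2*j <= 2*k + val + 11 or (j = 2 -> j > 2*k + 12)


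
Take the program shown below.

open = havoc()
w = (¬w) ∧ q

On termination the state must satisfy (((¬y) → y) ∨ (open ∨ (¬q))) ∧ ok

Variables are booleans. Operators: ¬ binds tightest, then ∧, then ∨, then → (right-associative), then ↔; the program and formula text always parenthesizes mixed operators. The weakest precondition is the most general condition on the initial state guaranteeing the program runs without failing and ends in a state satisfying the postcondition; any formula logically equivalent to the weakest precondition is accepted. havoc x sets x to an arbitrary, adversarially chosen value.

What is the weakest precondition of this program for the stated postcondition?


Working backward. After the program, the postcondition (((¬y) → y) ∨ (open ∨ (¬q))) ∧ ok must hold; in canonical form it is (((¬y) → y) ∨ open ∨ (¬q)) ∧ ok.
Before w := (¬w) ∧ q: (((¬y) → y) ∨ open ∨ (¬q)) ∧ ok
Before havoc open: ok ∧ (((¬y) → y) ∨ (¬q))
Answer: WP = ok ∧ (((¬y) → y) ∨ (¬q))


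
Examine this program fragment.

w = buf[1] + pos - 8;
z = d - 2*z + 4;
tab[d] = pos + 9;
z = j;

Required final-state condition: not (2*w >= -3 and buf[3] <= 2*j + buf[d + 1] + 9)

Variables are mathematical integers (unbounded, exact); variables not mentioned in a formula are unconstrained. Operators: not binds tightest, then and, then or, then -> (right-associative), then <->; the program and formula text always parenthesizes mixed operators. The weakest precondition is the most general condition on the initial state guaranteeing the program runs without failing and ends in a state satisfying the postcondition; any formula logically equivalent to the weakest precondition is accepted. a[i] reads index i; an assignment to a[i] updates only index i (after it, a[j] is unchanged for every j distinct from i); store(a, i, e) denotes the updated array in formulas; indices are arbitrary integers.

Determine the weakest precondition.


Working backward. After the program, the postcondition not (2*w >= -3 and buf[3] <= 2*j + buf[d + 1] + 9) must hold; in canonical form it is not (2*w >= -3 and buf[3] <= buf[d + 1] + 2*j + 9).
Before z := j: not (2*w >= -3 and buf[3] <= buf[d + 1] + 2*j + 9)
Before tab[d] := pos + 9: not (2*w >= -3 and buf[3] <= buf[d + 1] + 2*j + 9)
Before z := d - 2*z + 4: not (2*w >= -3 and buf[3] <= buf[d + 1] + 2*j + 9)
Before w := buf[1] + pos - 8: not (2*buf[1] + 2*pos >= 13 and buf[3] <= buf[d + 1] + 2*j + 9)
Answer: WP = not (2*buf[1] + 2*pos >= 13 and buf[3] <= buf[d + 1] + 2*j + 9)
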